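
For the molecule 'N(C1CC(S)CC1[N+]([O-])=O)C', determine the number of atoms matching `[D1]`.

The query [D1] means: atom with exactly one heavy-atom neighbour (degree 1).
Check the 11 heavy atoms by environment: 3× C (D3) → no; 2× C (D2) → no; 1× N (charge +1, D3) → no; 1× O (charge -1, D1) → match; 1× O (D1) → match; 1× N (D2) → no; 1× C (D1) → match; 1× S (D1) → match.
Summing the matching environments: 1 + 1 + 1 + 1 = 4 matching atoms.

4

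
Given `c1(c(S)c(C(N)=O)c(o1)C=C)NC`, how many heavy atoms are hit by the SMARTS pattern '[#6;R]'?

4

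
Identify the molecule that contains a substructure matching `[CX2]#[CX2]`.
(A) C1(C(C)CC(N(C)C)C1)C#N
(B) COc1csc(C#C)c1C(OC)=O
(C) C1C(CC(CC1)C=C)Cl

B

[CX2]#[CX2] describes a carbon-carbon triple bond (an alkyne).
(A) has a nitrile (-C#N) but the triple bond is C#N, not C#C.
(B) contains an ethynyl group (-C#CH), which satisfies every atom and bond constraint.
(C) has a vinyl group (-CH=CH2) but the C=C is a double bond; both carbons are CX3, not CX2.
So the answer is (B).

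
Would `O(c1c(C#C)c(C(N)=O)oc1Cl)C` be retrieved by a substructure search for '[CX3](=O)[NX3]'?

The pattern [CX3](=O)[NX3] describes a carbonyl carbon bonded to a trivalent nitrogen — an amide.
The molecule carries a primary amide (-C(=O)NH2), whose atoms satisfy every constraint of the query, so the pattern matches.

Yes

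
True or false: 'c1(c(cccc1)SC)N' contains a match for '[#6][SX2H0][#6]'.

True

The pattern [#6][SX2H0][#6] describes an aliphatic sulfur bridging two carbons with no H on the sulfur — a thioether.
The molecule carries a methylthio ether (-SCH3), whose atoms satisfy every constraint of the query, so the pattern matches.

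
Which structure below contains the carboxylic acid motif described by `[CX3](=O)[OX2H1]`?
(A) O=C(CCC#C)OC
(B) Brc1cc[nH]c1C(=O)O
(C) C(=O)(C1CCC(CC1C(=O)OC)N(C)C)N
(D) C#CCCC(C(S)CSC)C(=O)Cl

B

[CX3](=O)[OX2H1] describes an sp2 carbon double-bonded to O and single-bonded to an -OH oxygen (a carboxylic acid).
(A) has a methyl-ester group (-C(=O)OCH3) but the singly-bonded O has no H (OX2H0, not OX2H1).
(B) contains a carboxylic acid group (-C(=O)OH), which satisfies every atom and bond constraint.
(C) has a primary amide (-C(=O)NH2) but the carbonyl is bonded to N, not to an -OH oxygen.
(D) has an acyl chloride (-C(=O)Cl) but the carbonyl is bonded to Cl, not to an -OH oxygen.
So the answer is (B).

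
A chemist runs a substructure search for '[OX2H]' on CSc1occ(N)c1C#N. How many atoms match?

0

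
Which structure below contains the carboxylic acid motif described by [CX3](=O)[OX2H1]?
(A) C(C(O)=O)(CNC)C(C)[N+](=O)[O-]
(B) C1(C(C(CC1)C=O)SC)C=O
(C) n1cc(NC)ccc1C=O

A

[CX3](=O)[OX2H1] describes an sp2 carbon double-bonded to O and single-bonded to an -OH oxygen (a carboxylic acid).
(A) contains a carboxylic acid group (-C(=O)OH), which satisfies every atom and bond constraint.
(B) has an aldehyde (-CHO) but there is no singly-bonded oxygen on the carbonyl carbon.
(C) has an aldehyde (-CHO) but there is no singly-bonded oxygen on the carbonyl carbon.
So the answer is (A).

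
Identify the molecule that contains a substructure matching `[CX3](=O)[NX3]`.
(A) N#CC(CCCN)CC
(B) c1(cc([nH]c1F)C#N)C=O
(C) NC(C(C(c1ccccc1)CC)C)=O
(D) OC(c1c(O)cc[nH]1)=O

C

[CX3](=O)[NX3] describes a carbonyl carbon bonded to a trivalent nitrogen (an amide).
(A) has a primary amino group (-NH2) but the -NH2 is not attached to a carbonyl carbon.
(B) has a nitrile (-C#N) but the nitrile N is NX1 (triple-bonded), not NX3.
(C) contains a primary amide (-C(=O)NH2), which satisfies every atom and bond constraint.
(D) has a carboxylic acid group (-C(=O)OH) but the carbonyl is bonded to O, not to an NX3 nitrogen.
So the answer is (C).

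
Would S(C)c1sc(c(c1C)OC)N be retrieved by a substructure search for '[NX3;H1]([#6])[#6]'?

The pattern [NX3;H1]([#6])[#6] describes a trivalent nitrogen with one H, bonded to two carbons — a secondary amine.
The closest candidate here is a primary amino group (-NH2), but the nitrogen has H2 and only one carbon neighbour. No other fragment satisfies the full query, so there is no match.

No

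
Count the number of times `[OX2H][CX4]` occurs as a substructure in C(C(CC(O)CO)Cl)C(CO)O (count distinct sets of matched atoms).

4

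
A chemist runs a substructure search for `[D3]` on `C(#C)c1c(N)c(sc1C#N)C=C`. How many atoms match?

4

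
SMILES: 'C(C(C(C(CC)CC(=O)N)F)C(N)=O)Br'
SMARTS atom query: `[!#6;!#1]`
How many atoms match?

6

The query [!#6;!#1] means: not carbon and not hydrogen — any heteroatom.
Check the 15 heavy atoms by environment: 9× C → no; 2× O → match; 2× N → match; 1× Br → match; 1× F → match.
Summing the matching environments: 2 + 2 + 1 + 1 = 6 matching atoms.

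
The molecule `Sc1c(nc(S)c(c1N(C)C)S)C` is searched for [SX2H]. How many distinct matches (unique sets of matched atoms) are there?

3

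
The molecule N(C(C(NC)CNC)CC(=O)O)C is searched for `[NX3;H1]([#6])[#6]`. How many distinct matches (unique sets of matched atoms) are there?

3

[NX3;H1]([#6])[#6] is the SMARTS for a secondary amine: a trivalent nitrogen with one H, bonded to two carbons.
The molecule carries 3 separate instances of an N-methylamino group (-NHCH3) meeting every constraint; each maps to a distinct set of atoms, giving 3 matches.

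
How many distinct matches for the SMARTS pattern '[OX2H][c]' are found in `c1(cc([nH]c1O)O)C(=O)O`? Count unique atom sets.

2

[OX2H][c] is the SMARTS for a phenol: a hydroxyl oxygen attached to an aromatic carbon.
The molecule carries 2 separate instances of a hydroxyl group (-OH) meeting every constraint; each maps to a distinct set of atoms, giving 2 matches.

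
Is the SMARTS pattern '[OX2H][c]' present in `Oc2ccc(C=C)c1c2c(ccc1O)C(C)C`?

Yes

The pattern [OX2H][c] describes a hydroxyl oxygen attached to an aromatic carbon — a phenol.
The molecule carries a hydroxyl group (-OH), whose atoms satisfy every constraint of the query, so the pattern matches.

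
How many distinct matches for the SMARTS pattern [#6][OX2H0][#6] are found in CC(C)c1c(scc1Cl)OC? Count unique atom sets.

1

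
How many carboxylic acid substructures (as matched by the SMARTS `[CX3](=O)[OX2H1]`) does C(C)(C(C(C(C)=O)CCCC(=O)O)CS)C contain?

[CX3](=O)[OX2H1] is the SMARTS for a carboxylic acid: an sp2 carbon double-bonded to O and single-bonded to an -OH oxygen.
Exactly one fragment in the molecule meets all constraints, giving 1 match.

1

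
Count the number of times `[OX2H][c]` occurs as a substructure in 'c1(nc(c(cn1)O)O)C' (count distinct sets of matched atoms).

2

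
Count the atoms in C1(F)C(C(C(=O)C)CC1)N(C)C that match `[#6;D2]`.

2

The query [#6;D2] means: any carbon bonded to exactly two heavy atoms.
Check the 12 heavy atoms by environment: 2× C (D2) → match; 4× C (D3) → no; 1× N (D3) → no; 3× C (D1) → no; 1× O (D1) → no; 1× F (D1) → no.
That gives 2 matching atoms.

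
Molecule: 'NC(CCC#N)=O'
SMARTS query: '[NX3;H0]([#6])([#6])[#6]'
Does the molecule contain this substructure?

No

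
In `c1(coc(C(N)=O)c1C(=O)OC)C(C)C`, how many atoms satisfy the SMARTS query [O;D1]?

2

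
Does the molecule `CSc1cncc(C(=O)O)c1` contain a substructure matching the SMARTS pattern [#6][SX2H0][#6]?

Yes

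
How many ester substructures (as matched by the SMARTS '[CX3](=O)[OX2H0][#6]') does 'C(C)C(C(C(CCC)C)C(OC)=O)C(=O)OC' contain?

[CX3](=O)[OX2H0][#6] is the SMARTS for an ester: a carbonyl carbon bonded to an oxygen that is itself bonded to carbon (no H on that O).
The molecule carries 2 separate instances of a methyl-ester group (-C(=O)OCH3) meeting every constraint; each maps to a distinct set of atoms, giving 2 matches.

2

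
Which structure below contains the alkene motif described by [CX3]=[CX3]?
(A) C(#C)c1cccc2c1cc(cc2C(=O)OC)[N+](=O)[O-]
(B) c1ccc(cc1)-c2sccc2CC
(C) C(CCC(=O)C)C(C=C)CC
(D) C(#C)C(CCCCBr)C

C

[CX3]=[CX3] describes a non-aromatic C=C double bond between two sp2 carbons (an alkene).
(A) has an ethynyl group (-C#CH) but the C-C bond is a triple bond, not a double bond.
(B) has an ethyl group (-CH2CH3) but its C-C bond is a single bond between CX4 carbons, not CX3=CX3.
(C) contains a vinyl group (-CH=CH2), which satisfies every atom and bond constraint.
(D) has an ethynyl group (-C#CH) but the C-C bond is a triple bond, not a double bond.
So the answer is (C).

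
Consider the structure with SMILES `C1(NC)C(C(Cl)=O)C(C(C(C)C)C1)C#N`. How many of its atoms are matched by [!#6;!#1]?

4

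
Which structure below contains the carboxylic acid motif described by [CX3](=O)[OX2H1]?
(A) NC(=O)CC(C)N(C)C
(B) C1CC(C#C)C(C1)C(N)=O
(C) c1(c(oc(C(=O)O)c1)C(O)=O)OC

[CX3](=O)[OX2H1] describes an sp2 carbon double-bonded to O and single-bonded to an -OH oxygen (a carboxylic acid).
(A) has a primary amide (-C(=O)NH2) but the carbonyl is bonded to N, not to an -OH oxygen.
(B) has a primary amide (-C(=O)NH2) but the carbonyl is bonded to N, not to an -OH oxygen.
(C) contains a carboxylic acid group (-C(=O)OH), which satisfies every atom and bond constraint.
So the answer is (C).

C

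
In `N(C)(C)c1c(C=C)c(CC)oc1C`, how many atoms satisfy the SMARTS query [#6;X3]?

6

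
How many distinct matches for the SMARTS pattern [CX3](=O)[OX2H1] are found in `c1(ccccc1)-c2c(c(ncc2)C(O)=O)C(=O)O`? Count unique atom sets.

[CX3](=O)[OX2H1] is the SMARTS for a carboxylic acid: an sp2 carbon double-bonded to O and single-bonded to an -OH oxygen.
The molecule carries 2 separate instances of a carboxylic acid group (-C(=O)OH) meeting every constraint; each maps to a distinct set of atoms, giving 2 matches.

2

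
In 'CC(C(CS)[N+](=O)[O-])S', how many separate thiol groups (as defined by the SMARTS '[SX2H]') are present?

2

[SX2H] is the SMARTS for a thiol: an aliphatic sulfur with two connections, one being H.
The molecule carries 2 separate instances of a thiol (-SH) meeting every constraint; each maps to a distinct set of atoms, giving 2 matches.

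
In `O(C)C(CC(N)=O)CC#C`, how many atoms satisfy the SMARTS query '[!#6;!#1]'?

3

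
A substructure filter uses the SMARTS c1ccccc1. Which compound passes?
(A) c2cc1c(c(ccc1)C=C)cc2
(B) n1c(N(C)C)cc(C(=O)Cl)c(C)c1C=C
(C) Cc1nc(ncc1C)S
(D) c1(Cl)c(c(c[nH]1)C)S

A

c1ccccc1 describes six aromatic carbons in a ring (a benzene ring).
(A) contains the required atom environment, so the pattern matches.
(B) has a methyl group (-CH3) but no six-membered all-carbon aromatic ring is present.
(C) has a methyl group (-CH3) but no six-membered all-carbon aromatic ring is present.
(D) has a methyl group (-CH3) but no six-membered all-carbon aromatic ring is present.
So the answer is (A).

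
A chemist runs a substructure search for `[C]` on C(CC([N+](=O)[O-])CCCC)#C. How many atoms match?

8

The query [C] means: uppercase C matches aliphatic (non-aromatic) carbon only.
Check the 11 heavy atoms by environment: 8× C → match; 1× N (charge +1) → no; 1× O (charge -1) → no; 1× O → no.
That gives 8 matching atoms.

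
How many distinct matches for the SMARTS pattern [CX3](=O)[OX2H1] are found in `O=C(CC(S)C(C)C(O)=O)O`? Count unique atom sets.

[CX3](=O)[OX2H1] is the SMARTS for a carboxylic acid: an sp2 carbon double-bonded to O and single-bonded to an -OH oxygen.
The molecule carries 2 separate instances of a carboxylic acid group (-C(=O)OH) meeting every constraint; each maps to a distinct set of atoms, giving 2 matches.

2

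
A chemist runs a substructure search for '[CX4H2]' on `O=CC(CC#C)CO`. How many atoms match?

2

The query [CX4H2] means: sp3 carbon (X4) with exactly two hydrogens.
Check the 8 heavy atoms by environment: 2× C (H2, X4) → match; 1× C (H1, X4) → no; 1× C (H0, X2) → no; 1× C (H1, X2) → no; 1× C (H1, X3) → no; 1× O (H0, X1) → no; 1× O (H1, X2) → no.
That gives 2 matching atoms.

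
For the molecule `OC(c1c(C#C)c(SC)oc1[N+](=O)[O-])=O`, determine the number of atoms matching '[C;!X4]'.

3

Check the 15 heavy atoms by environment: 1× o (aromatic, X2) → no; 4× c (aromatic, X3) → no; 1× N (charge +1, X3) → no; 1× O (charge -1, X1) → no; 2× O (X1) → no; 1× C (X3) → match; 1× O (X2) → no; 1× S (X2) → no; 1× C (X4) → no; 2× C (X2) → match.
Summing the matching environments: 1 + 2 = 3 matching atoms.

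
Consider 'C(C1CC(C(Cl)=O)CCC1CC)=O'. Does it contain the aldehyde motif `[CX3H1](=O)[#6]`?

Yes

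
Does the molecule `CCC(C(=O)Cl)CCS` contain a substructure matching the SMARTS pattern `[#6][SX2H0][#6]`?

The pattern [#6][SX2H0][#6] describes an aliphatic sulfur bridging two carbons with no H on the sulfur — a thioether.
The closest candidate here is a thiol (-SH), but the sulfur has H1, not H0 bridging two carbons. No other fragment satisfies the full query, so there is no match.

No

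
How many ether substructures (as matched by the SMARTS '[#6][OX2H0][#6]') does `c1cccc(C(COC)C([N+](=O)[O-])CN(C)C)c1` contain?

1

[#6][OX2H0][#6] is the SMARTS for an ether: an aliphatic oxygen bridging two carbons with no H on the oxygen.
Exactly one fragment in the molecule meets all constraints, giving 1 match.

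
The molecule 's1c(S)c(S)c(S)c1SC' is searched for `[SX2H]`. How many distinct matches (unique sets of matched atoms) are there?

[SX2H] is the SMARTS for a thiol: an aliphatic sulfur with two connections, one being H.
The molecule carries 3 separate instances of a thiol (-SH) meeting every constraint; each maps to a distinct set of atoms, giving 3 matches.

3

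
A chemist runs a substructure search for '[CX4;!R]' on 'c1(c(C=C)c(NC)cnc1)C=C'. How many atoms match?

The query [CX4;!R] means: aliphatic carbon with four total connections, not in a ring.
Check the 12 heavy atoms by environment: 1× n (aromatic, X2, in 6-ring) → no; 5× c (aromatic, X3, in 6-ring) → no; 4× C (X3, acyclic) → no; 1× N (X3, acyclic) → no; 1× C (X4, acyclic) → match.
That gives 1 matching atom.

1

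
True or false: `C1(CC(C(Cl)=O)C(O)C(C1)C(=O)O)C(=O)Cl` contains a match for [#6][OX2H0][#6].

False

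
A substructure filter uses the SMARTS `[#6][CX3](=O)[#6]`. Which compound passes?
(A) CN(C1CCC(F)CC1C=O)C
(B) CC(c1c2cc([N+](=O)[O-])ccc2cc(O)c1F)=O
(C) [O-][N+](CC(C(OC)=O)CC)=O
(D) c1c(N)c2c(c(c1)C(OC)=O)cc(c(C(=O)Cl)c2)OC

B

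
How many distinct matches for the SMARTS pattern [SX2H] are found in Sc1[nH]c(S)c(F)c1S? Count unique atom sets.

[SX2H] is the SMARTS for a thiol: an aliphatic sulfur with two connections, one being H.
The molecule carries 3 separate instances of a thiol (-SH) meeting every constraint; each maps to a distinct set of atoms, giving 3 matches.

3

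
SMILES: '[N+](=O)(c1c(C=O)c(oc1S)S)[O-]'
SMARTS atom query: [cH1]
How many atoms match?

0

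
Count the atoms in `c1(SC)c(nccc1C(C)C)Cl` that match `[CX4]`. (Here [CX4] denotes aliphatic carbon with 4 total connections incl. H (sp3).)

The query [CX4] means: C with X4: aliphatic carbon with exactly 4 total connections (bonds + H).
Check the 12 heavy atoms by environment: 1× n (aromatic, X2) → no; 5× c (aromatic, X3) → no; 1× S (X2) → no; 4× C (X4) → match; 1× Cl (X1) → no.
That gives 4 matching atoms.

4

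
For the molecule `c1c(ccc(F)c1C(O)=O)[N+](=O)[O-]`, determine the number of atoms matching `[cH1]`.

3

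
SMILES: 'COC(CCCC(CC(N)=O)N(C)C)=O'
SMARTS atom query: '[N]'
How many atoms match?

Check the 15 heavy atoms by environment: 10× C → no; 2× N → match; 3× O → no.
That gives 2 matching atoms.

2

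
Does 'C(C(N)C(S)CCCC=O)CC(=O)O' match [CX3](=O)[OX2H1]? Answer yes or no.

The pattern [CX3](=O)[OX2H1] describes an sp2 carbon double-bonded to O and single-bonded to an -OH oxygen — a carboxylic acid.
The molecule carries a carboxylic acid group (-C(=O)OH), whose atoms satisfy every constraint of the query, so the pattern matches.

Yes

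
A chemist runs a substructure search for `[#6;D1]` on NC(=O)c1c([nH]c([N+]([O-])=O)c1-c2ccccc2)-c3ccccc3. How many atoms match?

The query [#6;D1] means: carbon bonded to exactly one heavy atom.
Check the 23 heavy atoms by environment: 1× n (aromatic, D2) → no; 6× c (aromatic, D3) → no; 1× C (D3) → no; 2× O (D1) → no; 1× N (D1) → no; 10× c (aromatic, D2) → no; 1× N (charge +1, D3) → no; 1× O (charge -1, D1) → no.
No environment satisfies the query, so 0 matching atoms.

0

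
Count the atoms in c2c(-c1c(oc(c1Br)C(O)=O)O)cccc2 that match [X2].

3

The query [X2] means: any atom with exactly two total connections (bonds + H).
Check the 16 heavy atoms by environment: 1× o (aromatic, X2) → match; 10× c (aromatic, X3) → no; 1× Br (X1) → no; 1× C (X3) → no; 1× O (X1) → no; 2× O (X2) → match.
Summing the matching environments: 1 + 2 = 3 matching atoms.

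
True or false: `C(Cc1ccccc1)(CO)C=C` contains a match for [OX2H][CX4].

The pattern [OX2H][CX4] describes a hydroxyl oxygen bound to an sp3 (X4) carbon — an aliphatic alcohol.
The molecule carries a hydroxyl group (-OH), whose atoms satisfy every constraint of the query, so the pattern matches.

True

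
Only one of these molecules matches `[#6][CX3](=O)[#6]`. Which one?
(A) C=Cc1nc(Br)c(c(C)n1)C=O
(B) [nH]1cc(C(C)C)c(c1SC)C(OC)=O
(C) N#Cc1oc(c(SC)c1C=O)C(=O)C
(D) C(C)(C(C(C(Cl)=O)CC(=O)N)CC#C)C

C

[#6][CX3](=O)[#6] describes a carbonyl carbon (no H) flanked by two carbons (a ketone).
(A) has an aldehyde (-CHO) but the carbonyl carbon has H1, so it is not flanked by two carbons.
(B) has a methyl-ester group (-C(=O)OCH3) but one neighbour of the carbonyl carbon is O, not C.
(C) contains an acetyl/ketone group (-C(=O)CH3), which satisfies every atom and bond constraint.
(D) has a primary amide (-C(=O)NH2) but one neighbour of the carbonyl carbon is N, not C.
So the answer is (C).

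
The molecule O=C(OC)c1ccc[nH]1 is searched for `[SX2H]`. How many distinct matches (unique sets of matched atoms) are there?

0

[SX2H] is the SMARTS for a thiol: an aliphatic sulfur with two connections, one being H.
No fragment in the molecule satisfies every constraint, giving 0 matches.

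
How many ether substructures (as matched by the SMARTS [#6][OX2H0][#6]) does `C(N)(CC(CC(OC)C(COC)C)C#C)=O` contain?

[#6][OX2H0][#6] is the SMARTS for an ether: an aliphatic oxygen bridging two carbons with no H on the oxygen.
The molecule carries 2 separate instances of a methoxy ether (-OCH3) meeting every constraint; each maps to a distinct set of atoms, giving 2 matches.

2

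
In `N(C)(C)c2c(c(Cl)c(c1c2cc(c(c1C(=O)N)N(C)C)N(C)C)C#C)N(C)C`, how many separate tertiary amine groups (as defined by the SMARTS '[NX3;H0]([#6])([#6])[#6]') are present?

4

[NX3;H0]([#6])([#6])[#6] is the SMARTS for a tertiary amine: a trivalent nitrogen with no H, bonded to three carbons.
The molecule carries 4 separate instances of a dimethylamino group (-N(CH3)2) meeting every constraint; each maps to a distinct set of atoms, giving 4 matches.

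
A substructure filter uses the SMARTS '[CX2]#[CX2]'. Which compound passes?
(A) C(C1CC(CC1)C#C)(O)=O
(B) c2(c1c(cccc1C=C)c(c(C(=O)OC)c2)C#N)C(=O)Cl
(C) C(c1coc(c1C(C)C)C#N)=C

A

[CX2]#[CX2] describes a carbon-carbon triple bond (an alkyne).
(A) contains an ethynyl group (-C#CH), which satisfies every atom and bond constraint.
(B) has a vinyl group (-CH=CH2) but the C=C is a double bond; both carbons are CX3, not CX2.
(C) has a vinyl group (-CH=CH2) but the C=C is a double bond; both carbons are CX3, not CX2.
So the answer is (A).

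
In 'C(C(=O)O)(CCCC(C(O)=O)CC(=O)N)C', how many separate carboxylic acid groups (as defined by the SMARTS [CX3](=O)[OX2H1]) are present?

2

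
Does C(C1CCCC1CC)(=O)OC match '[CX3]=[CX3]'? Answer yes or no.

The pattern [CX3]=[CX3] describes a non-aromatic C=C double bond between two sp2 carbons — an alkene.
The closest candidate here is an ethyl group (-CH2CH3), but its C-C bond is a single bond between CX4 carbons, not CX3=CX3. No other fragment satisfies the full query, so there is no match.

No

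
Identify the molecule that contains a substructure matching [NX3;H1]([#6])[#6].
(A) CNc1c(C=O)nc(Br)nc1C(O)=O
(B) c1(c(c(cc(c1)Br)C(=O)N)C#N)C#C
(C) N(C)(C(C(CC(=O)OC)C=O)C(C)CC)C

A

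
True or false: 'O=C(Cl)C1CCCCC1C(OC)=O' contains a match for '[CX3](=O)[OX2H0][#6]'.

True

The pattern [CX3](=O)[OX2H0][#6] describes a carbonyl carbon bonded to an oxygen that is itself bonded to carbon (no H on that O) — an ester.
The molecule carries a methyl-ester group (-C(=O)OCH3), whose atoms satisfy every constraint of the query, so the pattern matches.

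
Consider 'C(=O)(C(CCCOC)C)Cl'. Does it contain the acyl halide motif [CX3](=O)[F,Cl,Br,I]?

The pattern [CX3](=O)[F,Cl,Br,I] describes a carbonyl carbon bonded to a halogen — an acyl halide.
The molecule carries an acyl chloride (-C(=O)Cl), whose atoms satisfy every constraint of the query, so the pattern matches.

Yes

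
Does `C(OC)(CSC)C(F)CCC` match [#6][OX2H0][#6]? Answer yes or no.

Yes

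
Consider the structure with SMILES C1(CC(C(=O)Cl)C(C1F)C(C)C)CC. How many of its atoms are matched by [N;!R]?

0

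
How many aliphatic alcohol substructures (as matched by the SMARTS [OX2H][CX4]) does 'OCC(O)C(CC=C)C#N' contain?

2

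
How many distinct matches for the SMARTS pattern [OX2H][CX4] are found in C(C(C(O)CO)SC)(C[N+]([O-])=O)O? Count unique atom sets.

3

[OX2H][CX4] is the SMARTS for an aliphatic alcohol: a hydroxyl oxygen bound to an sp3 (X4) carbon.
The molecule carries 3 separate instances of a hydroxyl group (-OH) meeting every constraint; each maps to a distinct set of atoms, giving 3 matches.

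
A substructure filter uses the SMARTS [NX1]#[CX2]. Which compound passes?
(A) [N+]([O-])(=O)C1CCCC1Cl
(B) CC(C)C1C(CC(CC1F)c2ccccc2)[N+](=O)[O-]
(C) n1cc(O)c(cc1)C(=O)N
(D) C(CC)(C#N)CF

[NX1]#[CX2] describes a nitrogen triple-bonded to a two-connected carbon (a nitrile).
(A) has a nitro group (-[N+](=O)[O-]) but there is no C#N triple bond.
(B) has a nitro group (-[N+](=O)[O-]) but there is no C#N triple bond.
(C) has a primary amide (-C(=O)NH2) but the nitrogen is NX3, not NX1.
(D) contains a nitrile (-C#N), which satisfies every atom and bond constraint.
So the answer is (D).

D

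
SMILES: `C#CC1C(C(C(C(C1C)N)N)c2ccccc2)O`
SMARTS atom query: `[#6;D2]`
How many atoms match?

6

The query [#6;D2] means: any carbon bonded to exactly two heavy atoms.
Check the 18 heavy atoms by environment: 6× C (D3) → no; 2× N (D1) → no; 2× C (D1) → no; 1× C (D2) → match; 1× O (D1) → no; 1× c (aromatic, D3) → no; 5× c (aromatic, D2) → match.
Summing the matching environments: 1 + 5 = 6 matching atoms.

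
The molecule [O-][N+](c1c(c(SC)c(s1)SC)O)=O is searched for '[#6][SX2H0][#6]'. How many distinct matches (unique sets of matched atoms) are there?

2

[#6][SX2H0][#6] is the SMARTS for a thioether: an aliphatic sulfur bridging two carbons with no H on the sulfur.
The molecule carries 2 separate instances of a methylthio ether (-SCH3) meeting every constraint; each maps to a distinct set of atoms, giving 2 matches.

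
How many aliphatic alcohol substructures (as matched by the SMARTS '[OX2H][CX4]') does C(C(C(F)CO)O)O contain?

3

[OX2H][CX4] is the SMARTS for an aliphatic alcohol: a hydroxyl oxygen bound to an sp3 (X4) carbon.
The molecule carries 3 separate instances of a hydroxyl group (-OH) meeting every constraint; each maps to a distinct set of atoms, giving 3 matches.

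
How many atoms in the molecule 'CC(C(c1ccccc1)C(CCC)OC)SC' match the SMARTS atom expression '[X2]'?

The query [X2] means: any atom with exactly two total connections (bonds + H).
Check the 17 heavy atoms by environment: 9× C (X4) → no; 1× O (X2) → match; 1× S (X2) → match; 6× c (aromatic, X3) → no.
Summing the matching environments: 1 + 1 = 2 matching atoms.

2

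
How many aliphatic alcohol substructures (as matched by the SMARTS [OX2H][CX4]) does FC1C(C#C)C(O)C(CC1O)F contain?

2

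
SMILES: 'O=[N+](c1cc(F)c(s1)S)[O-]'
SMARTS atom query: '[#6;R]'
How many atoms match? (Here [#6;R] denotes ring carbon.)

Check the 10 heavy atoms by environment: 1× s (aromatic, in 5-ring) → no; 4× c (aromatic, in 5-ring) → match; 1× S (acyclic) → no; 1× N (charge +1, acyclic) → no; 1× O (charge -1, acyclic) → no; 1× O (acyclic) → no; 1× F (acyclic) → no.
That gives 4 matching atoms.

4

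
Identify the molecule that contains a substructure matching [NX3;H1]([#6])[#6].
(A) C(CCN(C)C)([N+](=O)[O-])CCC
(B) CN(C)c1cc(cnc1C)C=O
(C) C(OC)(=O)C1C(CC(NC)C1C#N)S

C

[NX3;H1]([#6])[#6] describes a trivalent nitrogen with one H, bonded to two carbons (a secondary amine).
(A) has a dimethylamino group (-N(CH3)2) but the nitrogen has H0, not H1.
(B) has a dimethylamino group (-N(CH3)2) but the nitrogen has H0, not H1.
(C) contains an N-methylamino group (-NHCH3), which satisfies every atom and bond constraint.
So the answer is (C).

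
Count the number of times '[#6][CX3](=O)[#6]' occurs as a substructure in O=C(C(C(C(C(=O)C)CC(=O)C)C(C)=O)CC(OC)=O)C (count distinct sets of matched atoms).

4

[#6][CX3](=O)[#6] is the SMARTS for a ketone: a carbonyl carbon (no H) flanked by two carbons.
The molecule carries 4 separate instances of an acetyl/ketone group (-C(=O)CH3) meeting every constraint; each maps to a distinct set of atoms, giving 4 matches.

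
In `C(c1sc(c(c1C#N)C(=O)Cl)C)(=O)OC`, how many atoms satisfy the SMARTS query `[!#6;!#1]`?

6

The query [!#6;!#1] means: not carbon and not hydrogen — any heteroatom.
Check the 15 heavy atoms by environment: 1× s (aromatic) → match; 4× c (aromatic) → no; 5× C → no; 3× O → match; 1× Cl → match; 1× N → match.
Summing the matching environments: 1 + 3 + 1 + 1 = 6 matching atoms.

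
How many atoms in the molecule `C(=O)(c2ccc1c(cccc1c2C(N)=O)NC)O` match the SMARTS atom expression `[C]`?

3

Check the 18 heavy atoms by environment: 10× c (aromatic) → no; 3× C → match; 3× O → no; 2× N → no.
That gives 3 matching atoms.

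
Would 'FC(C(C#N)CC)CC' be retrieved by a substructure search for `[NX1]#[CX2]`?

Yes

The pattern [NX1]#[CX2] describes a nitrogen triple-bonded to a two-connected carbon — a nitrile.
The molecule carries a nitrile (-C#N), whose atoms satisfy every constraint of the query, so the pattern matches.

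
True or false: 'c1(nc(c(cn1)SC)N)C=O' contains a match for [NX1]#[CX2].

False

The pattern [NX1]#[CX2] describes a nitrogen triple-bonded to a two-connected carbon — a nitrile.
The closest candidate here is a primary amino group (-NH2), but the nitrogen is NX3 (three connections), not NX1 triple-bonded. No other fragment satisfies the full query, so there is no match.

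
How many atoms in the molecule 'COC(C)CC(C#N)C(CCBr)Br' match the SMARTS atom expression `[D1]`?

5

The query [D1] means: atom with exactly one heavy-atom neighbour (degree 1).
Check the 13 heavy atoms by environment: 4× C (D2) → no; 3× C (D3) → no; 2× C (D1) → match; 1× O (D2) → no; 2× Br (D1) → match; 1× N (D1) → match.
Summing the matching environments: 2 + 2 + 1 = 5 matching atoms.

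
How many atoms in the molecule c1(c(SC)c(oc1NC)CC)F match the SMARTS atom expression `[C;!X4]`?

0

The query [C;!X4] means: aliphatic carbon that does not have four total connections.
Check the 12 heavy atoms by environment: 1× o (aromatic, X2) → no; 4× c (aromatic, X3) → no; 1× N (X3) → no; 4× C (X4) → no; 1× S (X2) → no; 1× F (X1) → no.
No environment satisfies the query, so 0 matching atoms.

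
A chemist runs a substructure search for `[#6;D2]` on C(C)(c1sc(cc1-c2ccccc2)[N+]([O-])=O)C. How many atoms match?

The query [#6;D2] means: any carbon bonded to exactly two heavy atoms.
Check the 17 heavy atoms by environment: 1× s (aromatic, D2) → no; 4× c (aromatic, D3) → no; 6× c (aromatic, D2) → match; 1× C (D3) → no; 2× C (D1) → no; 1× N (charge +1, D3) → no; 1× O (charge -1, D1) → no; 1× O (D1) → no.
That gives 6 matching atoms.

6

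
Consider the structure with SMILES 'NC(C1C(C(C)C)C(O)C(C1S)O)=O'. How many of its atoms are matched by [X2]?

3

The query [X2] means: any atom with exactly two total connections (bonds + H).
Check the 14 heavy atoms by environment: 8× C (X4) → no; 1× S (X2) → match; 1× C (X3) → no; 1× O (X1) → no; 1× N (X3) → no; 2× O (X2) → match.
Summing the matching environments: 1 + 2 = 3 matching atoms.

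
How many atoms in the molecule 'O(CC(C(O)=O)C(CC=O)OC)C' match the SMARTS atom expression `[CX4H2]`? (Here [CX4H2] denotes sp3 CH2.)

2

The query [CX4H2] means: sp3 carbon (X4) with exactly two hydrogens.
Check the 13 heavy atoms by environment: 2× C (H2, X4) → match; 2× C (H1, X4) → no; 2× O (H0, X2) → no; 2× C (H3, X4) → no; 1× C (H1, X3) → no; 2× O (H0, X1) → no; 1× C (H0, X3) → no; 1× O (H1, X2) → no.
That gives 2 matching atoms.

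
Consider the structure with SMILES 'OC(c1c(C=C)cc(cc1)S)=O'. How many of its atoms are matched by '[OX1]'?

The query [OX1] means: aliphatic oxygen with one total connection — typically a carbonyl =O or an oxide.
Check the 12 heavy atoms by environment: 6× c (aromatic, X3) → no; 1× S (X2) → no; 3× C (X3) → no; 1× O (X1) → match; 1× O (X2) → no.
That gives 1 matching atom.

1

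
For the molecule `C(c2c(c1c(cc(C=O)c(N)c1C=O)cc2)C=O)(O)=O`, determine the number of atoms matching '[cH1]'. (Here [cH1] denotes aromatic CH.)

The query [cH1] means: aromatic carbon bearing exactly one hydrogen.
Check the 20 heavy atoms by environment: 7× c (aromatic, H0) → no; 3× c (aromatic, H1) → match; 3× C (H1) → no; 4× O (H0) → no; 1× C (H0) → no; 1× O (H1) → no; 1× N (H2) → no.
That gives 3 matching atoms.

3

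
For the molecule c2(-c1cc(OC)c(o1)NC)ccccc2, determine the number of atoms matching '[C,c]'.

12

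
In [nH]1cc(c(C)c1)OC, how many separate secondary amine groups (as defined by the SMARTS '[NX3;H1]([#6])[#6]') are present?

0

[NX3;H1]([#6])[#6] is the SMARTS for a secondary amine: a trivalent nitrogen with one H, bonded to two carbons.
No fragment in the molecule satisfies every constraint, giving 0 matches.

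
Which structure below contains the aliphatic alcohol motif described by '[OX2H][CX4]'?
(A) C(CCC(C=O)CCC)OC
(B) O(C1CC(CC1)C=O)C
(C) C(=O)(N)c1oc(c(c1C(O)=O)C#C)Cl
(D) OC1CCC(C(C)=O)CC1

D

[OX2H][CX4] describes a hydroxyl oxygen bound to an sp3 (X4) carbon (an aliphatic alcohol).
(A) has a methoxy ether (-OCH3) but the oxygen has H0 (ether), not H1.
(B) has a methoxy ether (-OCH3) but the oxygen has H0 (ether), not H1.
(C) has a carboxylic acid group (-C(=O)OH) but the -OH is on a CX3 carbonyl carbon, not a CX4 carbon.
(D) contains a hydroxyl group (-OH), which satisfies every atom and bond constraint.
So the answer is (D).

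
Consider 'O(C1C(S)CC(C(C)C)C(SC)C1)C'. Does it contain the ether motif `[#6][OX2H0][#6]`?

Yes

The pattern [#6][OX2H0][#6] describes an aliphatic oxygen bridging two carbons with no H on the oxygen — an ether.
The molecule carries a methoxy ether (-OCH3), whose atoms satisfy every constraint of the query, so the pattern matches.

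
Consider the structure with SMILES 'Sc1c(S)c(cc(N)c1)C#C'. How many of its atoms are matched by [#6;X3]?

6

The query [#6;X3] means: any carbon (aromatic or not) with three total connections.
Check the 11 heavy atoms by environment: 6× c (aromatic, X3) → match; 2× S (X2) → no; 2× C (X2) → no; 1× N (X3) → no.
That gives 6 matching atoms.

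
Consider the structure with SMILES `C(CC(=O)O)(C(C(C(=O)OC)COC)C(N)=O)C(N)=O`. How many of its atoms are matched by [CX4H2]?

2

The query [CX4H2] means: sp3 carbon (X4) with exactly two hydrogens.
Check the 20 heavy atoms by environment: 2× C (H2, X4) → match; 3× C (H1, X4) → no; 4× C (H0, X3) → no; 4× O (H0, X1) → no; 1× O (H1, X2) → no; 2× O (H0, X2) → no; 2× C (H3, X4) → no; 2× N (H2, X3) → no.
That gives 2 matching atoms.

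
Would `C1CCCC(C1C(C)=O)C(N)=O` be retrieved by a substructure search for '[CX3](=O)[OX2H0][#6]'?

The pattern [CX3](=O)[OX2H0][#6] describes a carbonyl carbon bonded to an oxygen that is itself bonded to carbon (no H on that O) — an ester.
The closest candidate here is a primary amide (-C(=O)NH2), but the carbonyl is bonded to N, not to an O-C linkage. No other fragment satisfies the full query, so there is no match.

No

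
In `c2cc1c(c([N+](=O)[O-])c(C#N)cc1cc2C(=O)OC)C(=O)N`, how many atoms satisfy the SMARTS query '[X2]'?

The query [X2] means: any atom with exactly two total connections (bonds + H).
Check the 22 heavy atoms by environment: 10× c (aromatic, X3) → no; 2× C (X3) → no; 3× O (X1) → no; 1× O (X2) → match; 1× C (X4) → no; 1× N (charge +1, X3) → no; 1× O (charge -1, X1) → no; 1× C (X2) → match; 1× N (X1) → no; 1× N (X3) → no.
Summing the matching environments: 1 + 1 = 2 matching atoms.

2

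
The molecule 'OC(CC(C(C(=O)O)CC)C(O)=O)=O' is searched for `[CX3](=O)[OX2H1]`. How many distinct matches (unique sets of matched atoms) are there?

[CX3](=O)[OX2H1] is the SMARTS for a carboxylic acid: an sp2 carbon double-bonded to O and single-bonded to an -OH oxygen.
The molecule carries 3 separate instances of a carboxylic acid group (-C(=O)OH) meeting every constraint; each maps to a distinct set of atoms, giving 3 matches.

3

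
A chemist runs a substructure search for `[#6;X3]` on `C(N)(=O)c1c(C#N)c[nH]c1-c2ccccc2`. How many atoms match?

11

The query [#6;X3] means: any carbon (aromatic or not) with three total connections.
Check the 16 heavy atoms by environment: 1× n (aromatic, X3) → no; 10× c (aromatic, X3) → match; 1× C (X3) → match; 1× O (X1) → no; 1× N (X3) → no; 1× C (X2) → no; 1× N (X1) → no.
Summing the matching environments: 10 + 1 = 11 matching atoms.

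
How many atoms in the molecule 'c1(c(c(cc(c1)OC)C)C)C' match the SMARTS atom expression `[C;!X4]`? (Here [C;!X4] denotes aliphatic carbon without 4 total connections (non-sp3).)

0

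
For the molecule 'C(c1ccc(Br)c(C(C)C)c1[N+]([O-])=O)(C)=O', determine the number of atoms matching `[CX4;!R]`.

4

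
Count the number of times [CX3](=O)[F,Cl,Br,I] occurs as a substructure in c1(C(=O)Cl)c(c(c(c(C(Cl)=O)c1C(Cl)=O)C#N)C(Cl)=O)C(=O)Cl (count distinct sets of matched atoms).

5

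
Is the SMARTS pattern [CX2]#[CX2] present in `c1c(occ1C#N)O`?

No

The pattern [CX2]#[CX2] describes a carbon-carbon triple bond — an alkyne.
The closest candidate here is a nitrile (-C#N), but the triple bond is C#N, not C#C. No other fragment satisfies the full query, so there is no match.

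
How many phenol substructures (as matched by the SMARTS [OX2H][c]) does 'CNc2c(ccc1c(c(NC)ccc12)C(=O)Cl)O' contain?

[OX2H][c] is the SMARTS for a phenol: a hydroxyl oxygen attached to an aromatic carbon.
Exactly one fragment in the molecule meets all constraints, giving 1 match.

1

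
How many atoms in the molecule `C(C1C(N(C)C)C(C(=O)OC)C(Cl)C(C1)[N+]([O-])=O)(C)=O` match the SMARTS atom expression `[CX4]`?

10

The query [CX4] means: C with X4: aliphatic carbon with exactly 4 total connections (bonds + H).
Check the 20 heavy atoms by environment: 10× C (X4) → match; 2× C (X3) → no; 3× O (X1) → no; 1× O (X2) → no; 1× N (charge +1, X3) → no; 1× O (charge -1, X1) → no; 1× Cl (X1) → no; 1× N (X3) → no.
That gives 10 matching atoms.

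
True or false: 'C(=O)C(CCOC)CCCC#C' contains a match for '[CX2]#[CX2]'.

True

The pattern [CX2]#[CX2] describes a carbon-carbon triple bond — an alkyne.
The molecule carries an ethynyl group (-C#CH), whose atoms satisfy every constraint of the query, so the pattern matches.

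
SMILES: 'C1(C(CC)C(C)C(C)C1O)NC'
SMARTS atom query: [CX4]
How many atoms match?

10

The query [CX4] means: C with X4: aliphatic carbon with exactly 4 total connections (bonds + H).
Check the 12 heavy atoms by environment: 10× C (X4) → match; 1× N (X3) → no; 1× O (X2) → no.
That gives 10 matching atoms.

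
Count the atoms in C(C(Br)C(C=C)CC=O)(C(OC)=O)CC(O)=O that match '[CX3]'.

5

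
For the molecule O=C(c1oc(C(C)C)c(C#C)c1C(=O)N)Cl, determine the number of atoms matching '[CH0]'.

The query [CH0] means: aliphatic carbon with no attached hydrogen.
Check the 16 heavy atoms by environment: 1× o (aromatic, H0) → no; 4× c (aromatic, H0) → no; 2× C (H1) → no; 2× C (H3) → no; 3× C (H0) → match; 2× O (H0) → no; 1× Cl (H0) → no; 1× N (H2) → no.
That gives 3 matching atoms.

3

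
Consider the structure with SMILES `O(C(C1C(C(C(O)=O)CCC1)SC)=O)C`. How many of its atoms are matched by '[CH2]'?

3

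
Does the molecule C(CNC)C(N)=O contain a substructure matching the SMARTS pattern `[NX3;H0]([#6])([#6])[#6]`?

No

The pattern [NX3;H0]([#6])([#6])[#6] describes a trivalent nitrogen with no H, bonded to three carbons — a tertiary amine.
The closest candidate here is an N-methylamino group (-NHCH3), but the nitrogen still has one H (H1), not H0. No other fragment satisfies the full query, so there is no match.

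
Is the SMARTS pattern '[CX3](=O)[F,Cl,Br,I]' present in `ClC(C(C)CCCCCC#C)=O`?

Yes

The pattern [CX3](=O)[F,Cl,Br,I] describes a carbonyl carbon bonded to a halogen — an acyl halide.
The molecule carries an acyl chloride (-C(=O)Cl), whose atoms satisfy every constraint of the query, so the pattern matches.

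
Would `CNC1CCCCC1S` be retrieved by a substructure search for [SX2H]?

Yes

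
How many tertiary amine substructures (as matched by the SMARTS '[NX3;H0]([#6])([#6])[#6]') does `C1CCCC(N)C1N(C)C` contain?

1

[NX3;H0]([#6])([#6])[#6] is the SMARTS for a tertiary amine: a trivalent nitrogen with no H, bonded to three carbons.
Exactly one fragment in the molecule meets all constraints, giving 1 match.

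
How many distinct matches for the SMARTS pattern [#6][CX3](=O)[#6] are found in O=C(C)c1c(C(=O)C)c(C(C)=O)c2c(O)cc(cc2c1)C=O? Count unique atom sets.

[#6][CX3](=O)[#6] is the SMARTS for a ketone: a carbonyl carbon (no H) flanked by two carbons.
The molecule carries 3 separate instances of an acetyl/ketone group (-C(=O)CH3) meeting every constraint; each maps to a distinct set of atoms, giving 3 matches.

3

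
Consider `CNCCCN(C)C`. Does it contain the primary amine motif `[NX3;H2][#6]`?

No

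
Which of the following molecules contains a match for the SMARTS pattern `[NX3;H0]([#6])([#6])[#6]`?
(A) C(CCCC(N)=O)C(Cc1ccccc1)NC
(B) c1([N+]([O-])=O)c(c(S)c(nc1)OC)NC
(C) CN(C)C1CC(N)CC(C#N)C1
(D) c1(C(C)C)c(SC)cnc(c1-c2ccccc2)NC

[NX3;H0]([#6])([#6])[#6] describes a trivalent nitrogen with no H, bonded to three carbons (a tertiary amine).
(A) has an N-methylamino group (-NHCH3) but the nitrogen still has one H (H1), not H0.
(B) has an N-methylamino group (-NHCH3) but the nitrogen still has one H (H1), not H0.
(C) contains a dimethylamino group (-N(CH3)2), which satisfies every atom and bond constraint.
(D) has an N-methylamino group (-NHCH3) but the nitrogen still has one H (H1), not H0.
So the answer is (C).

C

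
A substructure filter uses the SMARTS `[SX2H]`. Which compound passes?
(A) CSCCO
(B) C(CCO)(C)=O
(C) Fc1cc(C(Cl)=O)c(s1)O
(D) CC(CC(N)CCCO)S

[SX2H] describes an aliphatic sulfur with two connections, one being H (a thiol).
(A) has a methylthio ether (-SCH3) but the sulfur has H0 (bonded to two carbons), not H1.
(B) has a hydroxyl group (-OH) but it is an -OH, not an -SH.
(C) has a hydroxyl group (-OH) but it is an -OH, not an -SH.
(D) contains a thiol (-SH), which satisfies every atom and bond constraint.
So the answer is (D).

D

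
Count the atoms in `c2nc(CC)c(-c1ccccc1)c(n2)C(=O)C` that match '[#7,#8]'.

3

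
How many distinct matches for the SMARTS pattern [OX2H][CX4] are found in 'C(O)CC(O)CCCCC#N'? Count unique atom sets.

[OX2H][CX4] is the SMARTS for an aliphatic alcohol: a hydroxyl oxygen bound to an sp3 (X4) carbon.
The molecule carries 2 separate instances of a hydroxyl group (-OH) meeting every constraint; each maps to a distinct set of atoms, giving 2 matches.

2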